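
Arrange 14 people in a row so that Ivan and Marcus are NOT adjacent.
Total - adjacent = 14! - (14-1)!×2 = 87178291200 - 12454041600 = 74724249600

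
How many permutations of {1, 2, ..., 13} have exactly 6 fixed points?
Choose the 6 fixed points C(13,6) = 1716, derange the rest: !7 = Σ_{j=0}^{7} (-1)^j·7!/j! = 5040 - 5040 + 2520 - 840 + 210 - 42 + 7 - 1 = 1854. Product = 1716 × 1854 = 3181464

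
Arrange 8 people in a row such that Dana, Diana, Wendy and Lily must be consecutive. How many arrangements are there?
Treat the 4 as one block: (8-4+1)! × 4! = 120 × 24 = 2880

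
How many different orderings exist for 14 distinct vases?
14! = 87178291200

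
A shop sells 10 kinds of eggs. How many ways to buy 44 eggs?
C(44+10-1, 10-1) = C(53, 9) = 4431613550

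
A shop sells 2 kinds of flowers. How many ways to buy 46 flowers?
C(46+2-1, 2-1) = C(47, 1) = 47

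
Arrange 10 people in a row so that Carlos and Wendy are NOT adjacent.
Total - adjacent = 10! - (10-1)!×2 = 3628800 - 725760 = 2903040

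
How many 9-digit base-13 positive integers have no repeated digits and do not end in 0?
Last digit: 12 nonzero choices. First digit: 11 (nonzero, ≠last). Middle 7: P(11,7) = 1663200. Total = 219542400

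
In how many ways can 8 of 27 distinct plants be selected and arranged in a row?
P(27,8) = 27!/(27-8)! = 89513424000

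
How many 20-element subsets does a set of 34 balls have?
C(34,20) = 34!/(20!×14!) = 1391975640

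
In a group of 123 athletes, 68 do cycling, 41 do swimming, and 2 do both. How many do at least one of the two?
|A∪B| = |A| + |B| - |A∩B| = 68 + 41 - 2 = 107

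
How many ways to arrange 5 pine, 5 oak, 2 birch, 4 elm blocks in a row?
16! / (5! × 5! × 2! × 4!) = 30270240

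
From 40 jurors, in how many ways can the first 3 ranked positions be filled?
P(40,3) = 40!/(40-3)! = 59280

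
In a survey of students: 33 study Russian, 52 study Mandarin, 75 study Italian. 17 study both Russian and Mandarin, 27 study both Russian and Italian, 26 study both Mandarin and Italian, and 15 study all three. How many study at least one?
|A∪B∪C| = 33+52+75-17-27-26+15 = 105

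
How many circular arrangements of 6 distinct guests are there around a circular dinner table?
Circular: fix one position, arrange the rest. (6-1)! = 120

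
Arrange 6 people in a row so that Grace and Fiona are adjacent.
Treat as block: (6-1)! × 2! = 120 × 2 = 240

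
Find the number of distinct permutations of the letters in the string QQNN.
4! / (2! × 2!) = 6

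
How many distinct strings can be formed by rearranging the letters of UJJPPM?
6! / (1! × 2! × 2! × 1!) = 180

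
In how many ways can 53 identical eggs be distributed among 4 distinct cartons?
C(53+4-1, 4-1) = C(56, 3) = 27720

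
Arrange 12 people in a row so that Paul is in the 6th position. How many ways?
Fix one position: (12-1)! = 39916800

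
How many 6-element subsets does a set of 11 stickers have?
C(11,6) = 11!/(6!×5!) = 462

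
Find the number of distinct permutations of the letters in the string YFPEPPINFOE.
11! / (1! × 3! × 2! × 2! × 1! × 1! × 1!) = 1663200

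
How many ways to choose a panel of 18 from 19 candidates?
C(19,18) = 19!/(18!×1!) = 19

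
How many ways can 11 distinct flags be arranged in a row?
11! = 39916800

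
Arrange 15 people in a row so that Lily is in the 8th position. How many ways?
Fix one position: (15-1)! = 87178291200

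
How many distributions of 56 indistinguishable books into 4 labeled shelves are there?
C(56+4-1, 4-1) = C(59, 3) = 32509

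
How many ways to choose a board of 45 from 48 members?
C(48,45) = 48!/(45!×3!) = 17296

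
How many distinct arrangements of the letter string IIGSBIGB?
8! / (1! × 3! × 2! × 2!) = 1680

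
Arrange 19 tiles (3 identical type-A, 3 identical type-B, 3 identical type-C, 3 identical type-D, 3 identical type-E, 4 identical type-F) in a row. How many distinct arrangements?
19! / (3! × 3! × 3! × 3! × 3! × 4!) = 651819168000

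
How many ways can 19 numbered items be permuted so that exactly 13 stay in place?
Choose the 13 fixed points C(19,13) = 27132, derange the rest: !6 = Σ_{j=0}^{6} (-1)^j·6!/j! = 720 - 720 + 360 - 120 + 30 - 6 + 1 = 265. Product = 27132 × 265 = 7189980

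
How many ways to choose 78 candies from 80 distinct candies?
C(80,78) = 80!/(78!×2!) = 3160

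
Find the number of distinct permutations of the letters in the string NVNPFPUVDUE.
11! / (1! × 2! × 2! × 1! × 1! × 2! × 2!) = 2494800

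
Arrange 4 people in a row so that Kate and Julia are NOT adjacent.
Total - adjacent = 4! - (4-1)!×2 = 24 - 12 = 12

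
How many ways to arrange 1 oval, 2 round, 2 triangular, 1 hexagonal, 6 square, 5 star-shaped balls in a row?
17! / (1! × 2! × 2! × 1! × 6! × 5!) = 1029188160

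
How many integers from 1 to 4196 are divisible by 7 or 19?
⌊4196/7⌋ + ⌊4196/19⌋ - ⌊4196/133⌋ = 599 + 220 - 31 = 788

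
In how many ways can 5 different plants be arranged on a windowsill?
5! = 120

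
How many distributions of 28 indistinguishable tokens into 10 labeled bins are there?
C(28+10-1, 10-1) = C(37, 9) = 124403620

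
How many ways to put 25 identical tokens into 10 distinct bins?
C(25+10-1, 10-1) = C(34, 9) = 52451256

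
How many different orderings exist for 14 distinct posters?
14! = 87178291200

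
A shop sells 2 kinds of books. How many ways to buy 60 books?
C(60+2-1, 2-1) = C(61, 1) = 61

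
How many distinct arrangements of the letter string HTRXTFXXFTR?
11! / (2! × 3! × 2! × 1! × 3!) = 277200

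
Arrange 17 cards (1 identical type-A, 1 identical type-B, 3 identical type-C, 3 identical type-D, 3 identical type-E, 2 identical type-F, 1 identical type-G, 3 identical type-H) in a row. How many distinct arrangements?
17! / (1! × 1! × 3! × 3! × 3! × 2! × 1! × 3!) = 137225088000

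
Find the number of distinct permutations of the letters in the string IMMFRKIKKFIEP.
13! / (2! × 1! × 3! × 1! × 3! × 2! × 1!) = 43243200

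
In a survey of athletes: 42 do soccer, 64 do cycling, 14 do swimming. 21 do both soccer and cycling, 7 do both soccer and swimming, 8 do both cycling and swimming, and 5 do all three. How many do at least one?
|A∪B∪C| = 42+64+14-21-7-8+5 = 89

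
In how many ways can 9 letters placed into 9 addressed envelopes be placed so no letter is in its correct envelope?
!9 = Σ_{j=0}^{9} (-1)^j·9!/j! = 362880 - 362880 + 181440 - 60480 + 15120 - 3024 + 504 - 72 + 9 - 1 = 133496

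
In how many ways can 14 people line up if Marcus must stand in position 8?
Fix one position: (14-1)! = 6227020800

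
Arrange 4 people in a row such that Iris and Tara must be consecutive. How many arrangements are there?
Treat the 2 as one block: (4-2+1)! × 2! = 6 × 2 = 12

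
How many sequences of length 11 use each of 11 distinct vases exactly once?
11! = 39916800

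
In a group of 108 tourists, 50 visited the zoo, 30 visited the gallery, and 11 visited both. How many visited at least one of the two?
|A∪B| = |A| + |B| - |A∩B| = 50 + 30 - 11 = 69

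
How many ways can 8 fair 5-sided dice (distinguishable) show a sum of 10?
Coefficient of x^10 in (x + x² + ... + x^5)^8. By inclusion-exclusion on dice exceeding 5: Σ_j (-1)^j C(8,j)·C(10-1-5j, 7) = C(8,0)·C(9,7) = 1·36 = 36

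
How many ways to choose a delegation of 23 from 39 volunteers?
C(39,23) = 39!/(23!×16!) = 37711260990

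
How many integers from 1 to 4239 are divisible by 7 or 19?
⌊4239/7⌋ + ⌊4239/19⌋ - ⌊4239/133⌋ = 605 + 223 - 31 = 797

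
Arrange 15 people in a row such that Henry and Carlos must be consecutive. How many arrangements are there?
Treat the 2 as one block: (15-2+1)! × 2! = 87178291200 × 2 = 174356582400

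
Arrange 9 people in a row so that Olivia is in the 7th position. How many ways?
Fix one position: (9-1)! = 40320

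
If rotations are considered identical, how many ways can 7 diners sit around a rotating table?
Circular: fix one position, arrange the rest. (7-1)! = 720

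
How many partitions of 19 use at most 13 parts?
By conjugation, equals partitions of 19 into parts ≤ 13. Let r_j(i) = number of partitions of i into parts ≤ j, for i = 0..19. r_1(i) = 1 for all i; r_j(i) = r_{j-1}(i) + r_j(i-j). Rows j = 2..13: ≤2: 1 1 2 2 3 3 4 4 5 5 6 6 7 7 8 8 9 9 10 10; ≤3: 1 1 2 3 4 5 7 8 10 12 14 16 19 21 24 27 30 33 37 40; ≤4: 1 1 2 3 5 6 9 11 15 18 23 27 34 39 47 54 64 72 84 94; ≤5: 1 1 2 3 5 7 10 13 18 23 30 37 47 57 70 84 101 119 141 164; ≤6: 1 1 2 3 5 7 11 14 20 26 35 44 58 71 90 110 136 163 199 235; ≤7: 1 1 2 3 5 7 11 15 21 28 38 49 65 82 105 131 164 201 248 300; ≤8: 1 1 2 3 5 7 11 15 22 29 40 52 70 89 116 146 186 230 288 352; ≤9: 1 1 2 3 5 7 11 15 22 30 41 54 73 94 123 157 201 252 318 393; ≤10: 1 1 2 3 5 7 11 15 22 30 42 55 75 97 128 164 212 267 340 423; ≤11: 1 1 2 3 5 7 11 15 22 30 42 56 76 99 131 169 219 278 355 445; ≤12: 1 1 2 3 5 7 11 15 22 30 42 56 77 100 133 172 224 285 366 460; ≤13: 1 1 2 3 5 7 11 15 22 30 42 56 77 101 134 174 227 290 373 471. r_13(19) = 471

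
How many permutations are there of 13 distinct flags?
13! = 6227020800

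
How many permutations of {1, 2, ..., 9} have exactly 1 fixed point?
Choose the 1 fixed point C(9,1) = 9, derange the rest: !8 = Σ_{j=0}^{8} (-1)^j·8!/j! = 40320 - 40320 + 20160 - 6720 + 1680 - 336 + 56 - 8 + 1 = 14833. Product = 9 × 14833 = 133497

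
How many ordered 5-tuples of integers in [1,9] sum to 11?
Coefficient of x^11 in (x + x² + ... + x^9)^5. By inclusion-exclusion on dice exceeding 9: Σ_j (-1)^j C(5,j)·C(11-1-9j, 4) = C(5,0)·C(10,4) = 1·210 = 210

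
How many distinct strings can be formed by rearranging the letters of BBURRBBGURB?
11! / (3! × 1! × 5! × 2!) = 27720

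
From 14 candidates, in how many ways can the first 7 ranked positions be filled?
P(14,7) = 14!/(14-7)! = 17297280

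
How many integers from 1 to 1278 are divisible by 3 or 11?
⌊1278/3⌋ + ⌊1278/11⌋ - ⌊1278/33⌋ = 426 + 116 - 38 = 504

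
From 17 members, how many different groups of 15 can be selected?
C(17,15) = 17!/(15!×2!) = 136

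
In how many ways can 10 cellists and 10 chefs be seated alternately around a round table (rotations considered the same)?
Fix one of the cellists: (10-1)! ways for the remaining cellists, × 10! ways for the chefs = 362880 × 3628800 = 1316818944000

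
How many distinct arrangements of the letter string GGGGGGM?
7! / (6! × 1!) = 7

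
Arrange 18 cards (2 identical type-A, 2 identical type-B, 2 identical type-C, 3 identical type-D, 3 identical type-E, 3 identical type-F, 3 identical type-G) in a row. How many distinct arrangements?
18! / (2! × 2! × 2! × 3! × 3! × 3! × 3!) = 617512896000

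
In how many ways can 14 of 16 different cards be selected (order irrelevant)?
C(16,14) = 16!/(14!×2!) = 120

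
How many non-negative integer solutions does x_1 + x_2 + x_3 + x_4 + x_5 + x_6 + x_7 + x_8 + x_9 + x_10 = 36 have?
C(36+10-1, 10-1) = C(45, 9) = 886163135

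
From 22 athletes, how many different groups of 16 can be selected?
C(22,16) = 22!/(16!×6!) = 74613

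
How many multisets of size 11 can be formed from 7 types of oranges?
C(11+7-1, 7-1) = C(17, 6) = 12376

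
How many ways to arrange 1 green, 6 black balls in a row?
7! / (1! × 6!) = 7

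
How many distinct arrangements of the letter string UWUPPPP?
7! / (1! × 2! × 4!) = 105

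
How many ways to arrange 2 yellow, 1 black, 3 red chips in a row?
6! / (2! × 1! × 3!) = 60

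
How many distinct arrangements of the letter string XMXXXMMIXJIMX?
13! / (6! × 4! × 2! × 1!) = 180180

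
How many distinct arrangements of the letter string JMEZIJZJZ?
9! / (3! × 3! × 1! × 1! × 1!) = 10080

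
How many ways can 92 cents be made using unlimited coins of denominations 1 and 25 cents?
Coefficient of x^92 in 1/(1-x^1) · 1/(1-x^25). Use j coins of 25 for j = 0..⌊92/25⌋ = 3, the rest in 1s: 3 + 1 = 4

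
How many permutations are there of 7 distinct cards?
7! = 5040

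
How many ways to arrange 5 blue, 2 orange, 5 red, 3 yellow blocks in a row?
15! / (5! × 2! × 5! × 3!) = 7567560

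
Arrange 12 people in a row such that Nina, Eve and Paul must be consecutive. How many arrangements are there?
Treat the 3 as one block: (12-3+1)! × 3! = 3628800 × 6 = 21772800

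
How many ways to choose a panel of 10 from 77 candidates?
C(77,10) = 77!/(10!×67!) = 1096993404430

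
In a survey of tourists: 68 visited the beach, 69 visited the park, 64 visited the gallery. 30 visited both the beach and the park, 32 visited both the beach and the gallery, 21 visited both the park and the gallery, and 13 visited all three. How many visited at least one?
|A∪B∪C| = 68+69+64-30-32-21+13 = 131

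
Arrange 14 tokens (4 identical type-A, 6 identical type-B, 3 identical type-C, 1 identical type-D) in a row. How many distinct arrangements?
14! / (4! × 6! × 3! × 1!) = 840840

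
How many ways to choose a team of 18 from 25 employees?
C(25,18) = 25!/(18!×7!) = 480700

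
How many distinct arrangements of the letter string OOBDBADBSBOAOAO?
15! / (3! × 1! × 5! × 2! × 4!) = 37837800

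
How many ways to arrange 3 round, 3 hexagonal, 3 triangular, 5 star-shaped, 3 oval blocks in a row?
17! / (3! × 3! × 3! × 5! × 3!) = 2287084800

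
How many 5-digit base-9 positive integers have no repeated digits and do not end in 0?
Last digit: 8 nonzero choices. First digit: 7 (nonzero, ≠last). Middle 3: P(7,3) = 210. Total = 11760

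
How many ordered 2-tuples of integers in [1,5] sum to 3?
Coefficient of x^3 in (x + x² + ... + x^5)^2. By inclusion-exclusion on dice exceeding 5: Σ_j (-1)^j C(2,j)·C(3-1-5j, 1) = C(2,0)·C(2,1) = 1·2 = 2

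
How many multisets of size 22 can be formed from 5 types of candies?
C(22+5-1, 5-1) = C(26, 4) = 14950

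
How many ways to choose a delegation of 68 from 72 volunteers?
C(72,68) = 72!/(68!×4!) = 1028790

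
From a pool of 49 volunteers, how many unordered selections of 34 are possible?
C(49,34) = 49!/(34!×15!) = 1575580702584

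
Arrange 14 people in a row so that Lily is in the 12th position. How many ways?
Fix one position: (14-1)! = 6227020800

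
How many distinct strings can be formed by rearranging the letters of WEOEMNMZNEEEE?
13! / (2! × 1! × 2! × 6! × 1! × 1!) = 2162160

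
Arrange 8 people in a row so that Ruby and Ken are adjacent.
Treat as block: (8-1)! × 2! = 5040 × 2 = 10080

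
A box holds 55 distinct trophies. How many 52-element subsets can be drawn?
C(55,52) = 55!/(52!×3!) = 26235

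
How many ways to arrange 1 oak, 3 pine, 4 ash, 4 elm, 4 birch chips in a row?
16! / (1! × 3! × 4! × 4! × 4!) = 252252000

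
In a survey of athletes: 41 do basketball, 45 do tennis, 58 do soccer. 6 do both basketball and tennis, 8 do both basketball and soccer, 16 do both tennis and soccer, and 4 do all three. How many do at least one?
|A∪B∪C| = 41+45+58-6-8-16+4 = 118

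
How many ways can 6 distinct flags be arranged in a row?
6! = 720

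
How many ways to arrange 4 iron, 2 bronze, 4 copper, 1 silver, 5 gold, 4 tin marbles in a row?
20! / (4! × 2! × 4! × 1! × 5! × 4!) = 733296564000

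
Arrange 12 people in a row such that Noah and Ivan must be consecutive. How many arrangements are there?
Treat the 2 as one block: (12-2+1)! × 2! = 39916800 × 2 = 79833600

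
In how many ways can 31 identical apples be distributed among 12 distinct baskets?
C(31+12-1, 12-1) = C(42, 11) = 4280561376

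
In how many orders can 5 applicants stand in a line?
5! = 120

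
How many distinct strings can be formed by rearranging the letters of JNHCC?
5! / (1! × 1! × 2! × 1!) = 60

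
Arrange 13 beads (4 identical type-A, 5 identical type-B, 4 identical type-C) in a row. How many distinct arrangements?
13! / (4! × 5! × 4!) = 90090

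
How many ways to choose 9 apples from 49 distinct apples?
C(49,9) = 49!/(9!×40!) = 2054455634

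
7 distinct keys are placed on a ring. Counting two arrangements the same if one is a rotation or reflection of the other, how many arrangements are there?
(7-1)!/2 = 720/2 = 360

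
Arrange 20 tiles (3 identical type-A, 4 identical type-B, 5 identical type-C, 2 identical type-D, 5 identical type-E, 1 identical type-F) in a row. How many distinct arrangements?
20! / (3! × 4! × 5! × 2! × 5! × 1!) = 586637251200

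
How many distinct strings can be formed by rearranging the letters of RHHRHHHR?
8! / (3! × 5!) = 56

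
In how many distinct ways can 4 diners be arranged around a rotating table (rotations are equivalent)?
Circular: fix one position, arrange the rest. (4-1)! = 6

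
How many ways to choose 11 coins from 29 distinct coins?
C(29,11) = 29!/(11!×18!) = 34597290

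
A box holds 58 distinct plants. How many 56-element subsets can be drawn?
C(58,56) = 58!/(56!×2!) = 1653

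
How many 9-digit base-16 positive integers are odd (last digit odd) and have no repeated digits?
Last∈{1,3,5,7,9,11,13,15}. Last=0: 0. Last nonzero: 8×14×P(14,7) = 1937295360. Total = 1937295360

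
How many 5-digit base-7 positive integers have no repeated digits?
First digit: 6 choices (nonzero). Then descending: 6 × 6 × 5 × 4 × 3 = 2160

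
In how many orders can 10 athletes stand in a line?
10! = 3628800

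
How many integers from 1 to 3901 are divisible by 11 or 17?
⌊3901/11⌋ + ⌊3901/17⌋ - ⌊3901/187⌋ = 354 + 229 - 20 = 563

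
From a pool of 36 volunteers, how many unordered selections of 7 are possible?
C(36,7) = 36!/(7!×29!) = 8347680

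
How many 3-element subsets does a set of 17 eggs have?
C(17,3) = 17!/(3!×14!) = 680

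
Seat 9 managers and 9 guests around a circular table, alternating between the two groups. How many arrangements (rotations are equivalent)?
Fix one of the managers: (9-1)! ways for the remaining managers, × 9! ways for the guests = 40320 × 362880 = 14631321600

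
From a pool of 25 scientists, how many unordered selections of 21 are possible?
C(25,21) = 25!/(21!×4!) = 12650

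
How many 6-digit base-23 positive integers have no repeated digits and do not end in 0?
Last digit: 22 nonzero choices. First digit: 21 (nonzero, ≠last). Middle 4: P(21,4) = 143640. Total = 66361680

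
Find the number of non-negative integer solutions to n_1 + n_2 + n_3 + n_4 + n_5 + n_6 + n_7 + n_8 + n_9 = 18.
C(18+9-1, 9-1) = C(26, 8) = 1562275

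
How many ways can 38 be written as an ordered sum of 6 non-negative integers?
C(38+6-1, 6-1) = C(43, 5) = 962598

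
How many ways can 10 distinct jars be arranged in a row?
10! = 3628800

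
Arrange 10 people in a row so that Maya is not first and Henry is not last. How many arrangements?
By inclusion-exclusion: 10! - 2×(10-1)! + (10-2)! = 3628800 - 725760 + 40320 = 2943360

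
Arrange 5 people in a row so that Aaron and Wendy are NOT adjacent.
Total - adjacent = 5! - (5-1)!×2 = 120 - 48 = 72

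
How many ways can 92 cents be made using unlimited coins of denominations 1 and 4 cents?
Coefficient of x^92 in 1/(1-x^1) · 1/(1-x^4). Use j coins of 4 for j = 0..⌊92/4⌋ = 23, the rest in 1s: 23 + 1 = 24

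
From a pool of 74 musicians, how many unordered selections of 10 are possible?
C(74,10) = 74!/(10!×64!) = 718406958841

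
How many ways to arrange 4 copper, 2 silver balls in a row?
6! / (4! × 2!) = 15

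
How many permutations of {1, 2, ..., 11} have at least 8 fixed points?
Exactly j fixed points: C(11,j)·!(11-j); sum over j ≥ 8 (derangement numbers via !m = (m-1)·(!(m-1) + !(m-2)): !0..!3 = 1, 0, 1, 2). Σ_{j=8}^{11} C(11,j)·!(11-j) = C(11,8)·!3 + C(11,9)·!2 + C(11,10)·!1 + C(11,11)·!0 = 165·2 + 55·1 + 11·0 + 1·1 = 386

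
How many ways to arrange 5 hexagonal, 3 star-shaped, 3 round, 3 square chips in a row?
14! / (5! × 3! × 3! × 3!) = 3363360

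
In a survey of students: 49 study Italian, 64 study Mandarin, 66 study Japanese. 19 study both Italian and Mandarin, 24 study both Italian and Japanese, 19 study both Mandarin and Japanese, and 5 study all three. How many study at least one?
|A∪B∪C| = 49+64+66-19-24-19+5 = 122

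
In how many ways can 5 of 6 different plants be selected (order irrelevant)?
C(6,5) = 6!/(5!×1!) = 6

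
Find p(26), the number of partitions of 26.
Pentagonal recurrence p(n) = p(n-1) + p(n-2) - p(n-5) - p(n-7) + p(n-12) + p(n-15) - ... gives p(0..25) = 1, 1, 2, 3, 5, 7, 11, 15, 22, 30, 42, 56, 77, 101, 135, 176, 231, 297, 385, 490, 627, 792, 1002, 1255, 1575, 1958. p(26) = p(25) + p(24) - p(21) - p(19) + p(14) + p(11) - p(4) - p(0) = 1958 + 1575 - 792 - 490 + 135 + 56 - 5 - 1 = 2436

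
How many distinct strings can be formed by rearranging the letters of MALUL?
5! / (1! × 1! × 1! × 2!) = 60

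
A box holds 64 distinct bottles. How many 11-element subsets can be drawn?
C(64,11) = 64!/(11!×53!) = 743595781824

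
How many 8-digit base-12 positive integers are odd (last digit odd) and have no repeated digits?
Last∈{1,3,5,7,9,11}. Last=0: 0. Last nonzero: 6×10×P(10,6) = 9072000. Total = 9072000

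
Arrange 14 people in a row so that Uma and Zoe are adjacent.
Treat as block: (14-1)! × 2! = 6227020800 × 2 = 12454041600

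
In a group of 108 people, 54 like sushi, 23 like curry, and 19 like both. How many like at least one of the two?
|A∪B| = |A| + |B| - |A∩B| = 54 + 23 - 19 = 58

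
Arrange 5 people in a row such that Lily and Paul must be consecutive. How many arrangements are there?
Treat the 2 as one block: (5-2+1)! × 2! = 24 × 2 = 48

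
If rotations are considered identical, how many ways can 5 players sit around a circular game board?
Circular: fix one position, arrange the rest. (5-1)! = 24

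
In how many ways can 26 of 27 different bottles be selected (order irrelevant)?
C(27,26) = 27!/(26!×1!) = 27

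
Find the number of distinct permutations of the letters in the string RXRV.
4! / (2! × 1! × 1!) = 12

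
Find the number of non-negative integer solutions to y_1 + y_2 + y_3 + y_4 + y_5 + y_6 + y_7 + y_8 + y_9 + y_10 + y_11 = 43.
C(43+11-1, 11-1) = C(53, 10) = 19499099620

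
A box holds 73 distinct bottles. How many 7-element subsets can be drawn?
C(73,7) = 73!/(7!×66!) = 1629348612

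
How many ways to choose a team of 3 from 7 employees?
C(7,3) = 7!/(3!×4!) = 35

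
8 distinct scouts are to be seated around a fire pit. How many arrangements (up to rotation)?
Circular: fix one position, arrange the rest. (8-1)! = 5040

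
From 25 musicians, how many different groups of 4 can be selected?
C(25,4) = 25!/(4!×21!) = 12650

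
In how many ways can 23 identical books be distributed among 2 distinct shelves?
C(23+2-1, 2-1) = C(24, 1) = 24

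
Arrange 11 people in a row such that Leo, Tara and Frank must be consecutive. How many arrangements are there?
Treat the 3 as one block: (11-3+1)! × 3! = 362880 × 6 = 2177280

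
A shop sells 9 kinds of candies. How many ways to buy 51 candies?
C(51+9-1, 9-1) = C(59, 8) = 2217471399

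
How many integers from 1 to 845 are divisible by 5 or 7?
⌊845/5⌋ + ⌊845/7⌋ - ⌊845/35⌋ = 169 + 120 - 24 = 265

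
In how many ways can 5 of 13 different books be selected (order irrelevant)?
C(13,5) = 13!/(5!×8!) = 1287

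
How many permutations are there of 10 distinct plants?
10! = 3628800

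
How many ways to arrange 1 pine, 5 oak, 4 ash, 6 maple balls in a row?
16! / (1! × 5! × 4! × 6!) = 10090080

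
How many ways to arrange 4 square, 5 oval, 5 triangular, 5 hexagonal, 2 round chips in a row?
21! / (4! × 5! × 5! × 5! × 2!) = 615969113760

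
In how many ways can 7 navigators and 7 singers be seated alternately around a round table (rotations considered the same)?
Fix one of the navigators: (7-1)! ways for the remaining navigators, × 7! ways for the singers = 720 × 5040 = 3628800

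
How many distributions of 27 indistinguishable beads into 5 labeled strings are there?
C(27+5-1, 5-1) = C(31, 4) = 31465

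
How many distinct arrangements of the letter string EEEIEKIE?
8! / (1! × 2! × 5!) = 168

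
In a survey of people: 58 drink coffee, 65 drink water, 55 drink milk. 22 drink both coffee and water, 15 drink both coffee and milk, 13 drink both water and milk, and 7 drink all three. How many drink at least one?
|A∪B∪C| = 58+65+55-22-15-13+7 = 135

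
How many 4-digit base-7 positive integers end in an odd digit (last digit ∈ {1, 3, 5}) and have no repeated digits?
Last∈{1,3,5}. Last=0: 0. Last nonzero: 3×5×P(5,2) = 300. Total = 300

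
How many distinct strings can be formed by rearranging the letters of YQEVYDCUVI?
10! / (1! × 1! × 1! × 2! × 2! × 1! × 1! × 1!) = 907200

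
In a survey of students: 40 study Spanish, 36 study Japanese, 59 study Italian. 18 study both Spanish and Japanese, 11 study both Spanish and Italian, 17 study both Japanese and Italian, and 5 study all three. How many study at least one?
|A∪B∪C| = 40+36+59-18-11-17+5 = 94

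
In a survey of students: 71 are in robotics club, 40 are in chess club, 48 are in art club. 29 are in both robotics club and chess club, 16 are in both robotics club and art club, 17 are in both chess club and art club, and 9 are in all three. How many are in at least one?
|A∪B∪C| = 71+40+48-29-16-17+9 = 106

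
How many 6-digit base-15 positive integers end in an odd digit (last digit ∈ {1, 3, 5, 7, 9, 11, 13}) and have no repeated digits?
Last∈{1,3,5,7,9,11,13}. Last=0: 0. Last nonzero: 7×13×P(13,4) = 1561560. Total = 1561560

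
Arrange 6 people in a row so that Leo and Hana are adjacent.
Treat as block: (6-1)! × 2! = 120 × 2 = 240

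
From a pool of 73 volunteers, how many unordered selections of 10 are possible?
C(73,10) = 73!/(10!×63!) = 621324937376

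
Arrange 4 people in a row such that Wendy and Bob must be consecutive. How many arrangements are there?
Treat the 2 as one block: (4-2+1)! × 2! = 6 × 2 = 12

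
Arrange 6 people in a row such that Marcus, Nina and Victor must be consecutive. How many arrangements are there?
Treat the 3 as one block: (6-3+1)! × 3! = 24 × 6 = 144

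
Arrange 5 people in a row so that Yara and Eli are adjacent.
Treat as block: (5-1)! × 2! = 24 × 2 = 48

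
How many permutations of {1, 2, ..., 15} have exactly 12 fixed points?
Choose the 12 fixed points C(15,12) = 455, derange the rest: !3 = Σ_{j=0}^{3} (-1)^j·3!/j! = 6 - 6 + 3 - 1 = 2. Product = 455 × 2 = 910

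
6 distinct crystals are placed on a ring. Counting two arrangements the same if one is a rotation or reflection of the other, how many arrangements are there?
(6-1)!/2 = 120/2 = 60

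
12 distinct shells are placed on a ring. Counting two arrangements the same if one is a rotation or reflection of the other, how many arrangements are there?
(12-1)!/2 = 39916800/2 = 19958400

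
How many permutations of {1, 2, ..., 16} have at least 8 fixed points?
Exactly j fixed points: C(16,j)·!(16-j); sum over j ≥ 8 (derangement numbers via !m = (m-1)·(!(m-1) + !(m-2)): !0..!8 = 1, 0, 1, 2, 9, 44, 265, 1854, 14833). Σ_{j=8}^{16} C(16,j)·!(16-j) = C(16,8)·!8 + C(16,9)·!7 + C(16,10)·!6 + C(16,11)·!5 + C(16,12)·!4 + C(16,13)·!3 + C(16,14)·!2 + C(16,15)·!1 + C(16,16)·!0 = 12870·14833 + 11440·1854 + 8008·265 + 4368·44 + 1820·9 + 560·2 + 120·1 + 16·0 + 1·1 = 214442403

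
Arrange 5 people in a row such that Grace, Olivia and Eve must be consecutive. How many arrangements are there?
Treat the 3 as one block: (5-3+1)! × 3! = 6 × 6 = 36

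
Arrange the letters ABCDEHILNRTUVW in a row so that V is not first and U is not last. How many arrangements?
By inclusion-exclusion: 14! - 2×(14-1)! + (14-2)! = 87178291200 - 12454041600 + 479001600 = 75203251200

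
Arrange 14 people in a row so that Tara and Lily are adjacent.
Treat as block: (14-1)! × 2! = 6227020800 × 2 = 12454041600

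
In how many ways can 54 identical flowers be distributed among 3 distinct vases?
C(54+3-1, 3-1) = C(56, 2) = 1540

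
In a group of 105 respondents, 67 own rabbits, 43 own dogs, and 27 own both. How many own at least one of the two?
|A∪B| = |A| + |B| - |A∩B| = 67 + 43 - 27 = 83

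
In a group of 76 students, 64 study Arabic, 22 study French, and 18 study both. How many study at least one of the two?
|A∪B| = |A| + |B| - |A∩B| = 64 + 22 - 18 = 68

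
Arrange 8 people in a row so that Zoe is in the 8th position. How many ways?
Fix one position: (8-1)! = 5040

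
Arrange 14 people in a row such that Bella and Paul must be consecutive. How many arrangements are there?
Treat the 2 as one block: (14-2+1)! × 2! = 6227020800 × 2 = 12454041600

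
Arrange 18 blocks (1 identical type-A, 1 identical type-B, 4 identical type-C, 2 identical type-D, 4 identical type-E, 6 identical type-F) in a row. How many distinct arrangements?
18! / (1! × 1! × 4! × 2! × 4! × 6!) = 7718911200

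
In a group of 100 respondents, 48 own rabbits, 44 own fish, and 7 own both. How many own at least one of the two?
|A∪B| = |A| + |B| - |A∩B| = 48 + 44 - 7 = 85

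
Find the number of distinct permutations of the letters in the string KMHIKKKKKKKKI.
13! / (2! × 1! × 9! × 1!) = 8580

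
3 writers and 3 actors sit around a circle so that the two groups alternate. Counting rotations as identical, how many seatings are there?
Fix one of the writers: (3-1)! ways for the remaining writers, × 3! ways for the actors = 2 × 6 = 12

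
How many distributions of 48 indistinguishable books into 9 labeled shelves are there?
C(48+9-1, 9-1) = C(56, 8) = 1420494075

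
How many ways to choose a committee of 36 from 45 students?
C(45,36) = 45!/(36!×9!) = 886163135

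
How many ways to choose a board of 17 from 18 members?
C(18,17) = 18!/(17!×1!) = 18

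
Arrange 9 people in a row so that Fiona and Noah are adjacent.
Treat as block: (9-1)! × 2! = 40320 × 2 = 80640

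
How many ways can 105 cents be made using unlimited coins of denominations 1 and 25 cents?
Coefficient of x^105 in 1/(1-x^1) · 1/(1-x^25). Use j coins of 25 for j = 0..⌊105/25⌋ = 4, the rest in 1s: 4 + 1 = 5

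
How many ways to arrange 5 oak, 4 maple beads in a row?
9! / (5! × 4!) = 126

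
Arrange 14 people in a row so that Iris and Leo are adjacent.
Treat as block: (14-1)! × 2! = 6227020800 × 2 = 12454041600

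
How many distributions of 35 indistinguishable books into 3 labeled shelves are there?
C(35+3-1, 3-1) = C(37, 2) = 666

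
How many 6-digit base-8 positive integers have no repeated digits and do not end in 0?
Last digit: 7 nonzero choices. First digit: 6 (nonzero, ≠last). Middle 4: P(6,4) = 360. Total = 15120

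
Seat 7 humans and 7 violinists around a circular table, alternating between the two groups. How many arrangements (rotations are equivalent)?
Fix one of the humans: (7-1)! ways for the remaining humans, × 7! ways for the violinists = 720 × 5040 = 3628800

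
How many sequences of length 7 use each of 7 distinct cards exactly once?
7! = 5040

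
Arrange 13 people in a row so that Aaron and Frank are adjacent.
Treat as block: (13-1)! × 2! = 479001600 × 2 = 958003200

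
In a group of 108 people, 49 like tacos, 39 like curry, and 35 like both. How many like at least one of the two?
|A∪B| = |A| + |B| - |A∩B| = 49 + 39 - 35 = 53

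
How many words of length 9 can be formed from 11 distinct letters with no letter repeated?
P(11,9) = 11!/(11-9)! = 19958400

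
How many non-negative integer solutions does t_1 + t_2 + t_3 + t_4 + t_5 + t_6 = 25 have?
C(25+6-1, 6-1) = C(30, 5) = 142506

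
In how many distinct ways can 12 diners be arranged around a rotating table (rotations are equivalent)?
Circular: fix one position, arrange the rest. (12-1)! = 39916800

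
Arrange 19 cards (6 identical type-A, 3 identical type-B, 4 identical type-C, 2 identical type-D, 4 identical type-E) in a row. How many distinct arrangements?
19! / (6! × 3! × 4! × 2! × 4!) = 24443218800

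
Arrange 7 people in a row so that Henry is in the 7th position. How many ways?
Fix one position: (7-1)! = 720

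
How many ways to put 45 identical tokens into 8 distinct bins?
C(45+8-1, 8-1) = C(52, 7) = 133784560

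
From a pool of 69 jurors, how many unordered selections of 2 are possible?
C(69,2) = 69!/(2!×67!) = 2346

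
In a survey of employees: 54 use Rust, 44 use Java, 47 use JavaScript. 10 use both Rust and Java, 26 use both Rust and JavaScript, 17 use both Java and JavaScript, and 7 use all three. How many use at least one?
|A∪B∪C| = 54+44+47-10-26-17+7 = 99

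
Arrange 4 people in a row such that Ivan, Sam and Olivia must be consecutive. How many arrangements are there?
Treat the 3 as one block: (4-3+1)! × 3! = 2 × 6 = 12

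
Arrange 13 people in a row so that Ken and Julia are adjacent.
Treat as block: (13-1)! × 2! = 479001600 × 2 = 958003200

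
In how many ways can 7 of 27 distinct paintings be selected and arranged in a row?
P(27,7) = 27!/(27-7)! = 4475671200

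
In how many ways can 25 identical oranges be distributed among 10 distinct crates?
C(25+10-1, 10-1) = C(34, 9) = 52451256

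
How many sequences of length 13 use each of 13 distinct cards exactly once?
13! = 6227020800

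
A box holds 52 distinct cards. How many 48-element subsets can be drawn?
C(52,48) = 52!/(48!×4!) = 270725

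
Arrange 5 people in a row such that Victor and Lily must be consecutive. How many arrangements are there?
Treat the 2 as one block: (5-2+1)! × 2! = 24 × 2 = 48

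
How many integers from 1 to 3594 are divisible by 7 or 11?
⌊3594/7⌋ + ⌊3594/11⌋ - ⌊3594/77⌋ = 513 + 326 - 46 = 793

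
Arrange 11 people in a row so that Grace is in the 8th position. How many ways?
Fix one position: (11-1)! = 3628800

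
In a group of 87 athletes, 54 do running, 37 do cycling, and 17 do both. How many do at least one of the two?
|A∪B| = |A| + |B| - |A∩B| = 54 + 37 - 17 = 74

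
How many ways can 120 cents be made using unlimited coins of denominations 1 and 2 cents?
Coefficient of x^120 in 1/(1-x^1) · 1/(1-x^2). Use j coins of 2 for j = 0..⌊120/2⌋ = 60, the rest in 1s: 60 + 1 = 61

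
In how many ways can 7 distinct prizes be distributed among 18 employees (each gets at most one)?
P(18,7) = 18!/(18-7)! = 160392960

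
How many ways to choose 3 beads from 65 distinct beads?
C(65,3) = 65!/(3!×62!) = 43680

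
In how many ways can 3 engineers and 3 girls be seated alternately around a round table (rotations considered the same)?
Fix one of the engineers: (3-1)! ways for the remaining engineers, × 3! ways for the girls = 2 × 6 = 12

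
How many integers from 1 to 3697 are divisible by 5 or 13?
⌊3697/5⌋ + ⌊3697/13⌋ - ⌊3697/65⌋ = 739 + 284 - 56 = 967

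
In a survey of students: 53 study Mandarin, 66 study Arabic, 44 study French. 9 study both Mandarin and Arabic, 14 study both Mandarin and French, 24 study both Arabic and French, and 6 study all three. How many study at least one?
|A∪B∪C| = 53+66+44-9-14-24+6 = 122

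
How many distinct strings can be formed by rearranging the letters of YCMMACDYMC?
10! / (2! × 3! × 1! × 1! × 3!) = 50400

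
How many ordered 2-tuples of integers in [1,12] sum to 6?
Coefficient of x^6 in (x + x² + ... + x^12)^2. By inclusion-exclusion on dice exceeding 12: Σ_j (-1)^j C(2,j)·C(6-1-12j, 1) = C(2,0)·C(5,1) = 1·5 = 5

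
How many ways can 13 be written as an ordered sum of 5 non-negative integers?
C(13+5-1, 5-1) = C(17, 4) = 2380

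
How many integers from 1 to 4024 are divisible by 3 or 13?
⌊4024/3⌋ + ⌊4024/13⌋ - ⌊4024/39⌋ = 1341 + 309 - 103 = 1547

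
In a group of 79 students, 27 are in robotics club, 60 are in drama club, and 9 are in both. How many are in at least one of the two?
|A∪B| = |A| + |B| - |A∩B| = 27 + 60 - 9 = 78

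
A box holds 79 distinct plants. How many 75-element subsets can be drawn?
C(79,75) = 79!/(75!×4!) = 1502501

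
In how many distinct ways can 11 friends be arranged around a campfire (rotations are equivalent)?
Circular: fix one position, arrange the rest. (11-1)! = 3628800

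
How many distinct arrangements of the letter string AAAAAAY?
7! / (1! × 6!) = 7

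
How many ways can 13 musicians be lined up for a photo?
13! = 6227020800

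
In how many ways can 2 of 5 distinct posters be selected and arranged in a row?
P(5,2) = 5!/(5-2)! = 20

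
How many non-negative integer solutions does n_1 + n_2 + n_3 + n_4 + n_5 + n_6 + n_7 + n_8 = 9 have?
C(9+8-1, 8-1) = C(16, 7) = 11440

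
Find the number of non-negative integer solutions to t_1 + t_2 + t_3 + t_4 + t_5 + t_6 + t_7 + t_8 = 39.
C(39+8-1, 8-1) = C(46, 7) = 53524680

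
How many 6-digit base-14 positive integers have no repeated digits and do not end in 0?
Last digit: 13 nonzero choices. First digit: 12 (nonzero, ≠last). Middle 4: P(12,4) = 11880. Total = 1853280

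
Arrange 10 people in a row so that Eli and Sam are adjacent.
Treat as block: (10-1)! × 2! = 362880 × 2 = 725760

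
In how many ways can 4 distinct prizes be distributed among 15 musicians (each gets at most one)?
P(15,4) = 15!/(15-4)! = 32760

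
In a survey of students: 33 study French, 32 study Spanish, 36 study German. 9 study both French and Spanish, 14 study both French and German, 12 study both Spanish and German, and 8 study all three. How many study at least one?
|A∪B∪C| = 33+32+36-9-14-12+8 = 74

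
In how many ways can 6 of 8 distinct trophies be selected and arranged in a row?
P(8,6) = 8!/(8-6)! = 20160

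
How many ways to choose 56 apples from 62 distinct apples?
C(62,56) = 62!/(56!×6!) = 61474519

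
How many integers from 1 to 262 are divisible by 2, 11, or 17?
⌊262/2⌋+⌊262/11⌋+⌊262/17⌋ - ⌊262/22⌋-⌊262/34⌋-⌊262/187⌋ + ⌊262/374⌋ = 131+23+15 - 11-7-1 + 0 = 150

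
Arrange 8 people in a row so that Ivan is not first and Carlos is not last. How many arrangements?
By inclusion-exclusion: 8! - 2×(8-1)! + (8-2)! = 40320 - 10080 + 720 = 30960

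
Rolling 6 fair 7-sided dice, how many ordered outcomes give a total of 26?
Coefficient of x^26 in (x + x² + ... + x^7)^6. By inclusion-exclusion on dice exceeding 7: Σ_j (-1)^j C(6,j)·C(26-1-7j, 5) = C(6,0)·C(25,5) - C(6,1)·C(18,5) + C(6,2)·C(11,5) = 1·53130 - 6·8568 + 15·462 = 8652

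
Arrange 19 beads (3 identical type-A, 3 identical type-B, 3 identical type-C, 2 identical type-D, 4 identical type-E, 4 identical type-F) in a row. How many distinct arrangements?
19! / (3! × 3! × 3! × 2! × 4! × 4!) = 488864376000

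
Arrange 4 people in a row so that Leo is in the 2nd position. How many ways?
Fix one position: (4-1)! = 6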